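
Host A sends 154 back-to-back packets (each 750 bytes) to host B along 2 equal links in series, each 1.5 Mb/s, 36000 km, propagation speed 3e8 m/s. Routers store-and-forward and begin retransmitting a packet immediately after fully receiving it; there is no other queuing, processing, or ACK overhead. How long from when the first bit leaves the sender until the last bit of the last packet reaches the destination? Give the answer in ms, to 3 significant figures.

860 ms

Per-hop transmission t_tx = L/R = 6000/1500000 = 4 ms.
Per-hop propagation t_prop = 36000000/300000000 = 120 ms.
Pipeline fill: first packet needs 2·t_tx to clear all hops; remaining 153 packets each add one t_tx.
Total = (2+154-1)·t_tx + 2·t_prop = 155·4 + 2·120 = 860 ms.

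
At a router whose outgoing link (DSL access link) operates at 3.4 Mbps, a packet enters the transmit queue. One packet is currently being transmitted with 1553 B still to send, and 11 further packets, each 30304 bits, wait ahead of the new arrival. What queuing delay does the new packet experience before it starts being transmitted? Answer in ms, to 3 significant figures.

Each queued packet: L/R = 30304/3400000 = 8.91294 ms.
11 queued → 98.0424 ms.
Plus remaining 12424 bits of current packet: 3.65412 ms.
Queuing delay = 102 ms.

102 ms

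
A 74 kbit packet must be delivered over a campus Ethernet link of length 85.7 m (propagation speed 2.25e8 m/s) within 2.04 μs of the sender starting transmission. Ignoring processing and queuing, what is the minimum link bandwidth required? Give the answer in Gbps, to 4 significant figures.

44.60 Gbps

Propagation delay = 85.7 / 225000000 = 0.380889 μs.
Transmission budget = 2.04 − 0.380889 = 1.65911 μs.
R ≥ L / t_tx = 74000 bits / 1.65911e-06 s = 44.60 Gbps.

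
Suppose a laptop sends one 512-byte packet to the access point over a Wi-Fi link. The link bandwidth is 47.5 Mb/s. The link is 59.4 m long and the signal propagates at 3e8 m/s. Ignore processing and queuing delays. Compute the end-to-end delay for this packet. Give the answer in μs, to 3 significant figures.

L = 512 × 8 = 4096 bits.
Transmission delay = L/R = 4096 / 47500000 = 86.2316 μs.
Propagation delay = d/s = 59.4 m / 300000000 m/s = 0.198 μs.
Total = 86.4 μs.

86.4 μs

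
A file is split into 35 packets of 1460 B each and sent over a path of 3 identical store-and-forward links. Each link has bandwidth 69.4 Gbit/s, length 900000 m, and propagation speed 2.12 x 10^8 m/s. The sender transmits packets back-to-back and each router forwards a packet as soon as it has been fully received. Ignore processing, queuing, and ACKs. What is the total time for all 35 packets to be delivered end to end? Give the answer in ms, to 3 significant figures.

12.7 ms

Per-hop transmission t_tx = L/R = 11680/69400000000 = 0.0001683 ms.
Per-hop propagation t_prop = 900000/212000000 = 4.24528 ms.
Pipeline fill: first packet needs 3·t_tx to clear all hops; remaining 34 packets each add one t_tx.
Total = (3+35-1)·t_tx + 3·t_prop = 37·0.0001683 + 3·4.24528 = 12.7 ms.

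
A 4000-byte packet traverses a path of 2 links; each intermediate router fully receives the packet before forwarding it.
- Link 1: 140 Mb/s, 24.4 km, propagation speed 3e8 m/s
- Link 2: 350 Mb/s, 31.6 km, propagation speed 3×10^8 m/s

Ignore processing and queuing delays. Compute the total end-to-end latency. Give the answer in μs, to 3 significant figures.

507 μs

L = 4000 × 8 = 32000 bits.
Transmission delays (L/R per hop): 228.571, 91.4286 μs; sum = 320 μs.
Propagation delays (d/s per hop): 81.3333, 105.333 μs; sum = 186.667 μs.
End-to-end = 507 μs.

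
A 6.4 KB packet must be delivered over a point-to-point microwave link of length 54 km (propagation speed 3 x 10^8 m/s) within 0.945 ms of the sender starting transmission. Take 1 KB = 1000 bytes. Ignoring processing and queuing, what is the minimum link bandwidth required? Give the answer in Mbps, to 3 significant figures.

66.9 Mbps

L = 51200 bits.
Propagation delay = 54000 / 300000000 = 0.18 ms.
Transmission budget = 0.945 − 0.18 = 0.765 ms.
R ≥ L / t_tx = 51200 bits / 0.000765 s = 66.9 Mbps.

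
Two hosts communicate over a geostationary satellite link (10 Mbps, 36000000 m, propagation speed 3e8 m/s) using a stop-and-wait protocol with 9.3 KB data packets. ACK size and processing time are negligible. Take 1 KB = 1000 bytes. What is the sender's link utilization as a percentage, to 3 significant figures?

3.01 %

t_tx = L/R = 74400/10000000 = 0.00744 s.
t_prop = 36000000/300000000 = 0.12 s; RTT = 0.24 s.
Cycle = t_tx + RTT = 0.24744 s.
Utilization = t_tx / cycle = 0.00744/0.24744 = 3.01 %.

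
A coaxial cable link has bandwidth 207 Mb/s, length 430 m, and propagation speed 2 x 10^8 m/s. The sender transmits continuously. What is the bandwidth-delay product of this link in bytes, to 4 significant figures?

Propagation delay = 430 / 200000000 = 2.15e-06 s.
BDP = R × t_prop = 207000000 × 2.15e-06 = 445.05 bits.
In bytes: 445.05/8 = 55.63 bytes.

55.63 bytes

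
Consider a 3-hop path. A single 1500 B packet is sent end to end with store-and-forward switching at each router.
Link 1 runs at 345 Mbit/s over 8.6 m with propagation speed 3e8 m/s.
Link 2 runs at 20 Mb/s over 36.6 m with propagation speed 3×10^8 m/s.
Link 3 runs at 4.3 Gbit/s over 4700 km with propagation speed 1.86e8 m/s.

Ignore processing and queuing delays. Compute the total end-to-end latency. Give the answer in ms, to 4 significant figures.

25.91 ms

L = 1500 × 8 = 12000 bits.
Transmission delays (L/R per hop): 0.0347826, 0.6, 0.0027907 ms; sum = 0.637573 ms.
Propagation delays (d/s per hop): 2.86667e-05, 0.000122, 25.2688 ms; sum = 25.269 ms.
End-to-end = 25.91 ms.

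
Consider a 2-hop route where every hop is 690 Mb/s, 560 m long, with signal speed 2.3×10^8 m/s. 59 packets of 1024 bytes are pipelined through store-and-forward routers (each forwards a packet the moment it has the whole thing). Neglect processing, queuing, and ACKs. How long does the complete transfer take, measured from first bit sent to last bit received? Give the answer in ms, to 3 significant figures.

0.717 ms

Per-hop transmission t_tx = L/R = 8192/690000000 = 0.0118725 ms.
Per-hop propagation t_prop = 560/2.3e+08 = 0.00243478 ms.
Pipeline fill: first packet needs 2·t_tx to clear all hops; remaining 58 packets each add one t_tx.
Total = (2+59-1)·t_tx + 2·t_prop = 60·0.0118725 + 2·0.00243478 = 0.717 ms.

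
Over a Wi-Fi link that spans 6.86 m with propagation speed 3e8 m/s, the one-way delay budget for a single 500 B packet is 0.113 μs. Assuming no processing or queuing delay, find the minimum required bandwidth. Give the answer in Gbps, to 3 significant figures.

L = 4000 bits.
Propagation delay = 6.86 / 300000000 = 0.0228667 μs.
Transmission budget = 0.113 − 0.0228667 = 0.0901333 μs.
R ≥ L / t_tx = 4000 bits / 9.01333e-08 s = 44.4 Gbps.

44.4 Gbps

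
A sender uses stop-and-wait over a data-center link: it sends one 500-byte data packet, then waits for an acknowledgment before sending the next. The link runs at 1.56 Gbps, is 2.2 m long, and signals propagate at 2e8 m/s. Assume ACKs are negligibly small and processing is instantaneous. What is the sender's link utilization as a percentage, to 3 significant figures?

99.1 %

t_tx = L/R = 4000/1560000000 = 2.5641e-06 s.
t_prop = 2.2/200000000 = 1.1e-08 s; RTT = 2.2e-08 s.
Cycle = t_tx + RTT = 2.5861e-06 s.
Utilization = t_tx / cycle = 2.5641e-06/2.5861e-06 = 99.1 %.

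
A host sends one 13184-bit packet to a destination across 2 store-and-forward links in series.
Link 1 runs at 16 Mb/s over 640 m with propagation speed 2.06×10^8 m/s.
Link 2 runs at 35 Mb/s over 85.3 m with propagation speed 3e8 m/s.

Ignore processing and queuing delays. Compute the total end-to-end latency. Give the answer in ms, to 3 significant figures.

1.20 ms

Transmission delays (L/R per hop): 0.824, 0.376686 ms; sum = 1.20069 ms.
Propagation delays (d/s per hop): 0.0031068, 0.000284333 ms; sum = 0.00339113 ms.
End-to-end = 1.20 ms.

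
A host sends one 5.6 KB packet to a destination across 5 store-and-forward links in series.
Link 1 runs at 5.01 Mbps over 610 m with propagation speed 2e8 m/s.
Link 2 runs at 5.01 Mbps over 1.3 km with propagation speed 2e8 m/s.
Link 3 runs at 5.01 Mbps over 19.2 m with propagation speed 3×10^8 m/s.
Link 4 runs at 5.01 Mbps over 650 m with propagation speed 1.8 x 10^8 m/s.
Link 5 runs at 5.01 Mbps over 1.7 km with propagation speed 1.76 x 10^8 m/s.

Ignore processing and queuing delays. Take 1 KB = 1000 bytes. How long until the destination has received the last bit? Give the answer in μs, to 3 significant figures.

44700 μs

L = 44800 bits.
Transmission delay per hop = L/R = 44800/5010000 = 8942.12 μs; 5 hops → 44710.6 μs.
Propagation delays (d/s per hop): 3.05, 6.5, 0.064, 3.61111, 9.65909 μs; sum = 22.8842 μs.
End-to-end = 44700 μs.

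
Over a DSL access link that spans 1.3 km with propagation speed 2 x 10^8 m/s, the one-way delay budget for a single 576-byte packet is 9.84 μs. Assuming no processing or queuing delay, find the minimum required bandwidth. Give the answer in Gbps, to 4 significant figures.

L = 4608 bits.
Propagation delay = 1300 / 200000000 = 6.5 μs.
Transmission budget = 9.84 − 6.5 = 3.34 μs.
R ≥ L / t_tx = 4608 bits / 3.34e-06 s = 1.380 Gbps.

1.380 Gbps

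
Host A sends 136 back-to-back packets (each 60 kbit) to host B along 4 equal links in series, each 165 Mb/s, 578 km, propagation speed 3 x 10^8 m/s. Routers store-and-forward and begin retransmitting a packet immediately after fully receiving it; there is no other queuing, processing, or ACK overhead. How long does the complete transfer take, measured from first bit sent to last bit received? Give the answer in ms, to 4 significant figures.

58.25 ms

Per-hop transmission t_tx = L/R = 60000/165000000 = 0.363636 ms.
Per-hop propagation t_prop = 578000/300000000 = 1.92667 ms.
Pipeline fill: first packet needs 4·t_tx to clear all hops; remaining 135 packets each add one t_tx.
Total = (4+136-1)·t_tx + 4·t_prop = 139·0.363636 + 4·1.92667 = 58.25 ms.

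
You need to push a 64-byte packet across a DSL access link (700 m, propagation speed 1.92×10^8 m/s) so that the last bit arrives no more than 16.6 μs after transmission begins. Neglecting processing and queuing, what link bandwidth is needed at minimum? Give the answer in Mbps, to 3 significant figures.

L = 512 bits.
Propagation delay = 700 / 192000000 = 3.64583 μs.
Transmission budget = 16.6 − 3.64583 = 12.9542 μs.
R ≥ L / t_tx = 512 bits / 1.29542e-05 s = 39.5 Mbps.

39.5 Mbps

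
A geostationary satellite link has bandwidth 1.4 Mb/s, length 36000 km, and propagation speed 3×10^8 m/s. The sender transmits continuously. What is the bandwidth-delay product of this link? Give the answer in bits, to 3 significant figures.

Propagation delay = 36000000 / 300000000 = 0.12 s.
BDP = R × t_prop = 1400000 × 0.12 = 168000 bits.

168000 bits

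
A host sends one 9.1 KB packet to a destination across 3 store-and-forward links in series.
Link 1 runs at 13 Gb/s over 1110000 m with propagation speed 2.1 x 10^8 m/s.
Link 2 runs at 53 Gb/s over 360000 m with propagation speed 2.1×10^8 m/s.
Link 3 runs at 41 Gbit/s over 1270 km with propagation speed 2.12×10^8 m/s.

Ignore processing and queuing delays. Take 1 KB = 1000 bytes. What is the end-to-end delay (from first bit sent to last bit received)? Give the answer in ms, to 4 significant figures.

13.00 ms

L = 72800 bits.
Transmission delays (L/R per hop): 0.0056, 0.00137358, 0.00177561 ms; sum = 0.00874919 ms.
Propagation delays (d/s per hop): 5.28571, 1.71429, 5.99057 ms; sum = 12.9906 ms.
End-to-end = 13.00 ms.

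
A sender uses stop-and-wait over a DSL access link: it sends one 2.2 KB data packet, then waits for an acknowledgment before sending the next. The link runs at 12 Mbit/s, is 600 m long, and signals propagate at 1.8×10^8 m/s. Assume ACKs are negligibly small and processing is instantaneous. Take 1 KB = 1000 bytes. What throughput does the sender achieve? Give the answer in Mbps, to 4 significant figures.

t_tx = L/R = 17600/12000000 = 0.00146667 s.
t_prop = 600/180000000 = 3.33333e-06 s; RTT = 6.66667e-06 s.
Cycle = t_tx + RTT = 0.00147333 s.
Throughput = L / cycle = 17600 / 0.00147333 = 11.95 Mbps.

11.95 Mbps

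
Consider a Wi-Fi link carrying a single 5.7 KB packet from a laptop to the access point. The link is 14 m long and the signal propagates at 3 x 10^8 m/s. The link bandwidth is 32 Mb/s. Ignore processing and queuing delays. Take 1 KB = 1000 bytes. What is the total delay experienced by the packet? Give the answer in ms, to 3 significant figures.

L = 45600 bits.
Transmission delay = L/R = 45600 / 32000000 = 1.425 ms.
Propagation delay = d/s = 14 m / 300000000 m/s = 4.66667e-05 ms.
Total = 1.43 ms.

1.43 ms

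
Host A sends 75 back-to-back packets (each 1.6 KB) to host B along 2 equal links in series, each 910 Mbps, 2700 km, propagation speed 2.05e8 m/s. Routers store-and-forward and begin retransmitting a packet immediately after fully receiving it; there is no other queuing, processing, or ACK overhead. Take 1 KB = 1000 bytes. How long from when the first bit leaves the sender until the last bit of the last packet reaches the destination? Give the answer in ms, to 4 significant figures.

27.41 ms

Per-hop transmission t_tx = L/R = 12800/910000000 = 0.0140659 ms.
Per-hop propagation t_prop = 2700000/2.05e+08 = 13.1707 ms.
Pipeline fill: first packet needs 2·t_tx to clear all hops; remaining 74 packets each add one t_tx.
Total = (2+75-1)·t_tx + 2·t_prop = 76·0.0140659 + 2·13.1707 = 27.41 ms.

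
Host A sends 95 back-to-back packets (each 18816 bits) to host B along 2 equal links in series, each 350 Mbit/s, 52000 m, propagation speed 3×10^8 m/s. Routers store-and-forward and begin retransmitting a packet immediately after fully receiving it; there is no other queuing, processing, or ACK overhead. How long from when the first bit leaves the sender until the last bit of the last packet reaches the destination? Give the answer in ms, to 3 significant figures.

Per-hop transmission t_tx = L/R = 18816/350000000 = 0.05376 ms.
Per-hop propagation t_prop = 52000/300000000 = 0.173333 ms.
Pipeline fill: first packet needs 2·t_tx to clear all hops; remaining 94 packets each add one t_tx.
Total = (2+95-1)·t_tx + 2·t_prop = 96·0.05376 + 2·0.173333 = 5.51 ms.

5.51 ms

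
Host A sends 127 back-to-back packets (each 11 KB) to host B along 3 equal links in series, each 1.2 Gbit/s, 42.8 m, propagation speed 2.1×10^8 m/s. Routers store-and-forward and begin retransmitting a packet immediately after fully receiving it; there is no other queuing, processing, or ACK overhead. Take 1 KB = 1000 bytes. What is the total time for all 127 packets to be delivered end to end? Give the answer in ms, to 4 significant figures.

Per-hop transmission t_tx = L/R = 88000/1200000000 = 0.0733333 ms.
Per-hop propagation t_prop = 42.8/210000000 = 0.00020381 ms.
Pipeline fill: first packet needs 3·t_tx to clear all hops; remaining 126 packets each add one t_tx.
Total = (3+127-1)·t_tx + 3·t_prop = 129·0.0733333 + 3·0.00020381 = 9.461 ms.

9.461 ms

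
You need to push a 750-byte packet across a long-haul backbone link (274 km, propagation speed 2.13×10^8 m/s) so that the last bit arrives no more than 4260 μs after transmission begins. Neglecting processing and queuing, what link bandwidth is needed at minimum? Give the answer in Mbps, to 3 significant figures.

2.02 Mbps

L = 6000 bits.
Propagation delay = 274000 / 213000000 = 1286.38 μs.
Transmission budget = 4260 − 1286.38 = 2973.62 μs.
R ≥ L / t_tx = 6000 bits / 0.00297362 s = 2.02 Mbps.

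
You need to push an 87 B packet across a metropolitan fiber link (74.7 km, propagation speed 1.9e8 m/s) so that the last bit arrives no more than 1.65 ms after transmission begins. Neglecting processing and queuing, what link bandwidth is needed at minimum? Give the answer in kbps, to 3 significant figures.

L = 696 bits.
Propagation delay = 74700 / 190000000 = 0.393158 ms.
Transmission budget = 1.65 − 0.393158 = 1.25684 ms.
R ≥ L / t_tx = 696 bits / 0.00125684 s = 554 kbps.

554 kbps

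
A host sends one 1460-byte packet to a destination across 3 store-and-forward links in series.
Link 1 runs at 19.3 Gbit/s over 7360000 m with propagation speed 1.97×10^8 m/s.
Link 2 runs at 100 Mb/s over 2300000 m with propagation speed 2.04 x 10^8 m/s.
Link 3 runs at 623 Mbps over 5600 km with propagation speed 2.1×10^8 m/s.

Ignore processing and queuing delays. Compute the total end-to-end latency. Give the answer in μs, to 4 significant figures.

L = 1460 × 8 = 11680 bits.
Transmission delays (L/R per hop): 0.605181, 116.8, 18.748 μs; sum = 136.153 μs.
Propagation delays (d/s per hop): 37360.4, 11274.5, 26666.7 μs; sum = 75301.6 μs.
End-to-end = 75440 μs.

75440 μs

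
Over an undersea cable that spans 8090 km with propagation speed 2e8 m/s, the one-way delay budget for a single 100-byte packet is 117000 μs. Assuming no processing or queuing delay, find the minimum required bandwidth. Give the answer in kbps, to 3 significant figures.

10.5 kbps

L = 800 bits.
Propagation delay = 8090000 / 200000000 = 40450 μs.
Transmission budget = 117000 − 40450 = 76550 μs.
R ≥ L / t_tx = 800 bits / 0.07655 s = 10.5 kbps.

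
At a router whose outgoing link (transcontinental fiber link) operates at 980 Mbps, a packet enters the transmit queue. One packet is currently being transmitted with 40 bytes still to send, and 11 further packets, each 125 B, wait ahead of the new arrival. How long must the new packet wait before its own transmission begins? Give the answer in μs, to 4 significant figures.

11.55 μs

Each queued packet: L/R = 1000/980000000 = 1.02041 μs.
11 queued → 11.2245 μs.
Plus remaining 320 bits of current packet: 0.326531 μs.
Queuing delay = 11.55 μs.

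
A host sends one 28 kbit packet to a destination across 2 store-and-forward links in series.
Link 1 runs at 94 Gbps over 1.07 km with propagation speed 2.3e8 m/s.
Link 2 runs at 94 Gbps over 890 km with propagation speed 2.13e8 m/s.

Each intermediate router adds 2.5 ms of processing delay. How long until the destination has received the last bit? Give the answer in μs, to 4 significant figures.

6684 μs

L = 28000 bits.
Transmission delay per hop = L/R = 28000/94000000000 = 0.297872 μs; 2 hops → 0.595745 μs.
Propagation delays (d/s per hop): 4.65217, 4178.4 μs; sum = 4183.06 μs.
Processing at 1 router(s): 1 × 2.5 ms = 2500 μs.
End-to-end = 6684 μs.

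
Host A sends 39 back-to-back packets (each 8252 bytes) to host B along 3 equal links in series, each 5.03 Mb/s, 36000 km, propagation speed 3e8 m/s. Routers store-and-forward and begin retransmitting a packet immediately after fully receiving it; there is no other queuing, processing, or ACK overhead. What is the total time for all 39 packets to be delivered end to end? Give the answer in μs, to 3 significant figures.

Per-hop transmission t_tx = L/R = 66016/5030000 = 13124.5 μs.
Per-hop propagation t_prop = 36000000/300000000 = 120000 μs.
Pipeline fill: first packet needs 3·t_tx to clear all hops; remaining 38 packets each add one t_tx.
Total = (3+39-1)·t_tx + 3·t_prop = 41·13124.5 + 3·120000 = 898000 μs.

898000 μs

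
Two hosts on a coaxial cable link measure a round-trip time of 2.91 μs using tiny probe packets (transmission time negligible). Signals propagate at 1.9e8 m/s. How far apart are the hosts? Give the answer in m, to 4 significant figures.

276.5 m

One-way propagation = RTT/2 = 1.455 μs.
d = s × t = 190000000 × 1.455e-06 = 276.5 m.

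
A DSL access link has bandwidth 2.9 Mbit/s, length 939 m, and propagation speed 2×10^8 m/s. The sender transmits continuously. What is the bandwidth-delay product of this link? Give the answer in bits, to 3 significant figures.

13.6 bits

Propagation delay = 939 / 200000000 = 4.695e-06 s.
BDP = R × t_prop = 2900000 × 4.695e-06 = 13.6155 bits.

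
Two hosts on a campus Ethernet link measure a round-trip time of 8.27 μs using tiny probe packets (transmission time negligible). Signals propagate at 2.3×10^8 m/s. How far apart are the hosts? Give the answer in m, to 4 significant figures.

951.1 m

One-way propagation = RTT/2 = 4.135 μs.
d = s × t = 2.3e+08 × 4.135e-06 = 951.1 m.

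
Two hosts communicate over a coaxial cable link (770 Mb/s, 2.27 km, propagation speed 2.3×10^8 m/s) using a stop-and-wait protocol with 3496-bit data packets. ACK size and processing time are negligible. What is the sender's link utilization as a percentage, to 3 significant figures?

t_tx = L/R = 3496/770000000 = 4.54026e-06 s.
t_prop = 2270/2.3e+08 = 9.86957e-06 s; RTT = 1.97391e-05 s.
Cycle = t_tx + RTT = 2.42794e-05 s.
Utilization = t_tx / cycle = 4.54026e-06/2.42794e-05 = 18.7 %.

18.7 %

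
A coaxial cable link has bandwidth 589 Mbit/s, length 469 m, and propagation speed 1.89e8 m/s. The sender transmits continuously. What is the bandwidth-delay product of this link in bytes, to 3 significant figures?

183 bytes

Propagation delay = 469 / 189000000 = 2.48148e-06 s.
BDP = R × t_prop = 589000000 × 2.48148e-06 = 1461.59 bits.
In bytes: 1461.59/8 = 183 bytes.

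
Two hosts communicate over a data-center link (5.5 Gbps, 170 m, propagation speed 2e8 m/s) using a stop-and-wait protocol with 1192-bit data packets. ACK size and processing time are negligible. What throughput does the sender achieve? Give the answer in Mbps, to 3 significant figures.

t_tx = L/R = 1192/5500000000 = 2.16727e-07 s.
t_prop = 170/200000000 = 8.5e-07 s; RTT = 1.7e-06 s.
Cycle = t_tx + RTT = 1.91673e-06 s.
Throughput = L / cycle = 1192 / 1.91673e-06 = 622 Mbps.

622 Mbps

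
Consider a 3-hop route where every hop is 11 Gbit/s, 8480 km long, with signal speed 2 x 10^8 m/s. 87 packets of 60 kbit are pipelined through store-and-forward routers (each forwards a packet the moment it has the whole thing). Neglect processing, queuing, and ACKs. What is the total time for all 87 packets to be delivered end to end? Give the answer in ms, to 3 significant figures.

128 ms

Per-hop transmission t_tx = L/R = 60000/11000000000 = 0.00545455 ms.
Per-hop propagation t_prop = 8480000/200000000 = 42.4 ms.
Pipeline fill: first packet needs 3·t_tx to clear all hops; remaining 86 packets each add one t_tx.
Total = (3+87-1)·t_tx + 3·t_prop = 89·0.00545455 + 3·42.4 = 128 ms.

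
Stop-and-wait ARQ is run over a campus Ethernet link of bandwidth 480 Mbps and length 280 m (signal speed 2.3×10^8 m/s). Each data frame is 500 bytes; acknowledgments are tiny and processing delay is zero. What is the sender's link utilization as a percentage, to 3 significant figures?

77.4 %

t_tx = L/R = 4000/480000000 = 8.33333e-06 s.
t_prop = 280/2.3e+08 = 1.21739e-06 s; RTT = 2.43478e-06 s.
Cycle = t_tx + RTT = 1.07681e-05 s.
Utilization = t_tx / cycle = 8.33333e-06/1.07681e-05 = 77.4 %.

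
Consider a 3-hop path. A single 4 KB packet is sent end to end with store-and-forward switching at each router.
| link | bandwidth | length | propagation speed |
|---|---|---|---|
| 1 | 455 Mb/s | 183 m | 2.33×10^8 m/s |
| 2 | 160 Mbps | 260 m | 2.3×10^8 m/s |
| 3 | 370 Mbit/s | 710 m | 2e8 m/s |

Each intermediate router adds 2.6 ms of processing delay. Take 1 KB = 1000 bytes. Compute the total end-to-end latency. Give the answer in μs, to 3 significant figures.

5560 μs

L = 32000 bits.
Transmission delays (L/R per hop): 70.3297, 200, 86.4865 μs; sum = 356.816 μs.
Propagation delays (d/s per hop): 0.785408, 1.13043, 3.55 μs; sum = 5.46584 μs.
Processing at 2 router(s): 2 × 2.6 ms = 5200 μs.
End-to-end = 5560 μs.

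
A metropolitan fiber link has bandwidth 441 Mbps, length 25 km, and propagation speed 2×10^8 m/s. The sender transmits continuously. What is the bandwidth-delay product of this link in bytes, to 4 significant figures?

6891 bytes

Propagation delay = 25000 / 200000000 = 0.000125 s.
BDP = R × t_prop = 441000000 × 0.000125 = 55125 bits.
In bytes: 55125/8 = 6891 bytes.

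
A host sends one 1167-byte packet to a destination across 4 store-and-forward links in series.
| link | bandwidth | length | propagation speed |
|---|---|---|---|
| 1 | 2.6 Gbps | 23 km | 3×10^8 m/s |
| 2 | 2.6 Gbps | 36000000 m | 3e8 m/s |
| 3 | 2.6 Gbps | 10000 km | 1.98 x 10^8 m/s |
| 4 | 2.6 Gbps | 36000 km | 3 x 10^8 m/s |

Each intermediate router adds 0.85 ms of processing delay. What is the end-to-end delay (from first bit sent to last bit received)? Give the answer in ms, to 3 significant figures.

293 ms

L = 1167 × 8 = 9336 bits.
Transmission delay per hop = L/R = 9336/2600000000 = 0.00359077 ms; 4 hops → 0.0143631 ms.
Propagation delays (d/s per hop): 0.0766667, 120, 50.5051, 120 ms; sum = 290.582 ms.
Processing at 3 router(s): 3 × 0.85 ms = 2.55 ms.
End-to-end = 293 ms.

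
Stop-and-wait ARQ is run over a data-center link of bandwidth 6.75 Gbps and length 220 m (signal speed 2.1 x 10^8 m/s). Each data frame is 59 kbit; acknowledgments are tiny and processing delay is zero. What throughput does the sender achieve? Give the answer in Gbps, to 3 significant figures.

5.44 Gbps

t_tx = L/R = 59000/6750000000 = 8.74074e-06 s.
t_prop = 220/210000000 = 1.04762e-06 s; RTT = 2.09524e-06 s.
Cycle = t_tx + RTT = 1.0836e-05 s.
Throughput = L / cycle = 59000 / 1.0836e-05 = 5.44 Gbps.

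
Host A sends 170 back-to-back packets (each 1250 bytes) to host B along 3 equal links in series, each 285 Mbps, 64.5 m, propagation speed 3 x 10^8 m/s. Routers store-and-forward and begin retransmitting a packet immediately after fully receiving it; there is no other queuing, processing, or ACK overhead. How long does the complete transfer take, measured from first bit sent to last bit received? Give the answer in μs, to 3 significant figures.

Per-hop transmission t_tx = L/R = 10000/285000000 = 35.0877 μs.
Per-hop propagation t_prop = 64.5/300000000 = 0.215 μs.
Pipeline fill: first packet needs 3·t_tx to clear all hops; remaining 169 packets each add one t_tx.
Total = (3+170-1)·t_tx + 3·t_prop = 172·35.0877 + 3·0.215 = 6040 μs.

6040 μs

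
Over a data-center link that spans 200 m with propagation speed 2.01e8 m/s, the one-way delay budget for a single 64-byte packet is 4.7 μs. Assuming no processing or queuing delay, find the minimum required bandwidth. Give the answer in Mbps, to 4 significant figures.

138.2 Mbps

L = 512 bits.
Propagation delay = 200 / 2.01e+08 = 0.995025 μs.
Transmission budget = 4.7 − 0.995025 = 3.70498 μs.
R ≥ L / t_tx = 512 bits / 3.70498e-06 s = 138.2 Mbps.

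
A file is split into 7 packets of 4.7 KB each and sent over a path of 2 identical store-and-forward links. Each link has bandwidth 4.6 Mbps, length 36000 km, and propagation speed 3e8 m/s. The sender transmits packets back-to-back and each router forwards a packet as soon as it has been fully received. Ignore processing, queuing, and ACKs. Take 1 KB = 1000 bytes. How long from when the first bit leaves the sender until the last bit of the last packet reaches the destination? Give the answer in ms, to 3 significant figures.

305 ms

Per-hop transmission t_tx = L/R = 37600/4600000 = 8.17391 ms.
Per-hop propagation t_prop = 36000000/300000000 = 120 ms.
Pipeline fill: first packet needs 2·t_tx to clear all hops; remaining 6 packets each add one t_tx.
Total = (2+7-1)·t_tx + 2·t_prop = 8·8.17391 + 2·120 = 305 ms.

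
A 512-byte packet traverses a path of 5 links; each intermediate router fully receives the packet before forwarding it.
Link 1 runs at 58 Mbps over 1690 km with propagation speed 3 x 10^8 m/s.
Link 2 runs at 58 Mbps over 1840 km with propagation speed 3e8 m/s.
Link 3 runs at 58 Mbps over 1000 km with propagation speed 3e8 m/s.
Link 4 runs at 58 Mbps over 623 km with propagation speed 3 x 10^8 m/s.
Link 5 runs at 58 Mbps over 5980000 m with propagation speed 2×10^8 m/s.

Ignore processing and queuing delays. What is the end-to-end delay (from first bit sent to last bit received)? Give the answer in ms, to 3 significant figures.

47.4 ms

L = 512 × 8 = 4096 bits.
Transmission delay per hop = L/R = 4096/58000000 = 0.0706207 ms; 5 hops → 0.353103 ms.
Propagation delays (d/s per hop): 5.63333, 6.13333, 3.33333, 2.07667, 29.9 ms; sum = 47.0767 ms.
End-to-end = 47.4 ms.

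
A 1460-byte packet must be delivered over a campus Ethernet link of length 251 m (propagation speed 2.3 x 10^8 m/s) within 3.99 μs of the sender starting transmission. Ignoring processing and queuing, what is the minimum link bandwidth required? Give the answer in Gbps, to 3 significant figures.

L = 11680 bits.
Propagation delay = 251 / 2.3e+08 = 1.0913 μs.
Transmission budget = 3.99 − 1.0913 = 2.8987 μs.
R ≥ L / t_tx = 11680 bits / 2.8987e-06 s = 4.03 Gbps.

4.03 Gbps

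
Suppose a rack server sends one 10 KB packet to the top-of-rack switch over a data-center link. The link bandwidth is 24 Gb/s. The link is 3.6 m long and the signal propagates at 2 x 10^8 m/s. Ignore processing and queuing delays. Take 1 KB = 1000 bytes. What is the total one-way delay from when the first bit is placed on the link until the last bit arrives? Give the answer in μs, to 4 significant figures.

3.351 μs

L = 80000 bits.
Transmission delay = L/R = 80000 / 24000000000 = 3.33333 μs.
Propagation delay = d/s = 3.6 m / 200000000 m/s = 0.018 μs.
Total = 3.351 μs.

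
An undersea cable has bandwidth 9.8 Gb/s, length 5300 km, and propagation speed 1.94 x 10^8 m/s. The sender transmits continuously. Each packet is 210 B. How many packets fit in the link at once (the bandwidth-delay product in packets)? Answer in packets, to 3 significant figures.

159000 packets

Propagation delay = 5300000 / 194000000 = 0.0273196 s.
BDP = R × t_prop = 9800000000 × 0.0273196 = 267732000 bits.
In packets of 1680 bits: 159000 packets.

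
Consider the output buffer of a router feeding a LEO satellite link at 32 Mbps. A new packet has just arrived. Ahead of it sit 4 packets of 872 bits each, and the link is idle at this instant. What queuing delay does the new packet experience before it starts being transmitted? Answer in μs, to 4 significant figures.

Each queued packet: L/R = 872/32000000 = 27.25 μs.
4 queued → 109 μs.
Queuing delay = 109.0 μs.

109.0 μs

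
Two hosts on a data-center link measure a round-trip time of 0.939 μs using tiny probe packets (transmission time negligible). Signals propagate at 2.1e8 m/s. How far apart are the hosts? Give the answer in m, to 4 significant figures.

One-way propagation = RTT/2 = 0.4695 μs.
d = s × t = 210000000 × 4.695e-07 = 98.60 m.

98.60 m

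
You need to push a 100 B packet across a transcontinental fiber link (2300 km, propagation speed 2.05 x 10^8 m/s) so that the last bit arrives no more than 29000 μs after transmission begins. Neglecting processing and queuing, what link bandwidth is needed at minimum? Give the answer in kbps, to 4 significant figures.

44.99 kbps

L = 800 bits.
Propagation delay = 2300000 / 2.05e+08 = 11219.5 μs.
Transmission budget = 29000 − 11219.5 = 17780.5 μs.
R ≥ L / t_tx = 800 bits / 0.0177805 s = 44.99 kbps.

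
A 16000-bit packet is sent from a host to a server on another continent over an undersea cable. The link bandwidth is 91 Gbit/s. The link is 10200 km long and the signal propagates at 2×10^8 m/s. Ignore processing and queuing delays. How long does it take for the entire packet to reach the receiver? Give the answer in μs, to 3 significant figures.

51000 μs

Transmission delay = L/R = 16000 / 91000000000 = 0.175824 μs.
Propagation delay = d/s = 10200000 m / 200000000 m/s = 51000 μs.
Total = 51000 μs.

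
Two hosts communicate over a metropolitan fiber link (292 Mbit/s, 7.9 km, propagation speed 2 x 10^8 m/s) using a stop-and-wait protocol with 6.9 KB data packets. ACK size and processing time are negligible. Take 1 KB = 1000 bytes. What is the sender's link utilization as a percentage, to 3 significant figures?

70.5 %

t_tx = L/R = 55200/292000000 = 0.000189041 s.
t_prop = 7900/200000000 = 3.95e-05 s; RTT = 7.9e-05 s.
Cycle = t_tx + RTT = 0.000268041 s.
Utilization = t_tx / cycle = 0.000189041/0.000268041 = 70.5 %.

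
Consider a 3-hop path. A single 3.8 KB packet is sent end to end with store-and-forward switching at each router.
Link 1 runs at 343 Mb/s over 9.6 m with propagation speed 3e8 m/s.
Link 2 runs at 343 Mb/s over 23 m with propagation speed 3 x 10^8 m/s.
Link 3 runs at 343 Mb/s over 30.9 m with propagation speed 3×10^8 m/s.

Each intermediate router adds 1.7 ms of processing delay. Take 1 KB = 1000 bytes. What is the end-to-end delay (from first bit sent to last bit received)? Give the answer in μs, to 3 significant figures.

L = 30400 bits.
Transmission delay per hop = L/R = 30400/343000000 = 88.6297 μs; 3 hops → 265.889 μs.
Propagation delays (d/s per hop): 0.032, 0.0766667, 0.103 μs; sum = 0.211667 μs.
Processing at 2 router(s): 2 × 1.7 ms = 3400 μs.
End-to-end = 3670 μs.

3670 μs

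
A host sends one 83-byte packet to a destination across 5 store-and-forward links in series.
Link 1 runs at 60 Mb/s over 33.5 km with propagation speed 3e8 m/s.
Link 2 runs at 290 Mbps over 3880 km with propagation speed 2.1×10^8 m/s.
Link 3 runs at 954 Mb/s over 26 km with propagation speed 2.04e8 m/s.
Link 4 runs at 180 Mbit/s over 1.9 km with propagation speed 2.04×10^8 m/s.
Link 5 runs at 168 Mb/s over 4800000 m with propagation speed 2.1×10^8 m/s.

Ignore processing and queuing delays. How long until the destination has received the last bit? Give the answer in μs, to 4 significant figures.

L = 83 × 8 = 664 bits.
Transmission delays (L/R per hop): 11.0667, 2.28966, 0.696017, 3.68889, 3.95238 μs; sum = 21.6936 μs.
Propagation delays (d/s per hop): 111.667, 18476.2, 127.451, 9.31373, 22857.1 μs; sum = 41581.8 μs.
End-to-end = 41600 μs.

41600 μs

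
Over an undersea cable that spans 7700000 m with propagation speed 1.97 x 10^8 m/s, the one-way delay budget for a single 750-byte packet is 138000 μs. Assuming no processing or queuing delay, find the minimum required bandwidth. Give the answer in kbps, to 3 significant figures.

L = 6000 bits.
Propagation delay = 7700000 / 197000000 = 39086.3 μs.
Transmission budget = 138000 − 39086.3 = 98913.7 μs.
R ≥ L / t_tx = 6000 bits / 0.0989137 s = 60.7 kbps.

60.7 kbps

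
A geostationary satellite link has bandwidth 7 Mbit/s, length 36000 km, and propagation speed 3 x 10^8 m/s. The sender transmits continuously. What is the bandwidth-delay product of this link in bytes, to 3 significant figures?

Propagation delay = 36000000 / 300000000 = 0.12 s.
BDP = R × t_prop = 7000000 × 0.12 = 840000 bits.
In bytes: 840000/8 = 105000 bytes.

105000 bytes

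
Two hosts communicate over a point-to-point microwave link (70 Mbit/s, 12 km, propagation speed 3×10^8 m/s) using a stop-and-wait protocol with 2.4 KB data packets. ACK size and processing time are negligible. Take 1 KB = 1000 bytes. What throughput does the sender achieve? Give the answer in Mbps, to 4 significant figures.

t_tx = L/R = 19200/70000000 = 0.000274286 s.
t_prop = 12000/300000000 = 4e-05 s; RTT = 8e-05 s.
Cycle = t_tx + RTT = 0.000354286 s.
Throughput = L / cycle = 19200 / 0.000354286 = 54.19 Mbps.

54.19 Mbps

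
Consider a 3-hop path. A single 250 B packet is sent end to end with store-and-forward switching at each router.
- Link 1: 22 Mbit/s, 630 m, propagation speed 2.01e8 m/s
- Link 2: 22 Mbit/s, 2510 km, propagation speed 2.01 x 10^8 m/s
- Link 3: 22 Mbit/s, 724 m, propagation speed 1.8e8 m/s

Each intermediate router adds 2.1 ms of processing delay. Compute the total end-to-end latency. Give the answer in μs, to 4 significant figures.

L = 250 × 8 = 2000 bits.
Transmission delay per hop = L/R = 2000/22000000 = 90.9091 μs; 3 hops → 272.727 μs.
Propagation delays (d/s per hop): 3.13433, 12487.6, 4.02222 μs; sum = 12494.7 μs.
Processing at 2 router(s): 2 × 2.1 ms = 4200 μs.
End-to-end = 16970 μs.

16970 μs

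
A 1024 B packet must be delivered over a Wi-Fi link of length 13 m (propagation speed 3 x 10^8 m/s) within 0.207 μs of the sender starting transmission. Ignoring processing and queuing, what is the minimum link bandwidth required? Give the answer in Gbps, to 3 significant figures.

50.1 Gbps

L = 8192 bits.
Propagation delay = 13 / 300000000 = 0.0433333 μs.
Transmission budget = 0.207 − 0.0433333 = 0.163667 μs.
R ≥ L / t_tx = 8192 bits / 1.63667e-07 s = 50.1 Gbps.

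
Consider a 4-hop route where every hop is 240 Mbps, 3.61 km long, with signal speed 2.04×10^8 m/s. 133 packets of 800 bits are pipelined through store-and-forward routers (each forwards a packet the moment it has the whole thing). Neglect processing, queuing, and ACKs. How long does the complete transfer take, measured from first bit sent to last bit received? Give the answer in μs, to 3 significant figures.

Per-hop transmission t_tx = L/R = 800/240000000 = 3.33333 μs.
Per-hop propagation t_prop = 3610/204000000 = 17.6961 μs.
Pipeline fill: first packet needs 4·t_tx to clear all hops; remaining 132 packets each add one t_tx.
Total = (4+133-1)·t_tx + 4·t_prop = 136·3.33333 + 4·17.6961 = 524 μs.

524 μs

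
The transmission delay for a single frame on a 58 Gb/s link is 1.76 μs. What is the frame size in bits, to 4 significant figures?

L = R × t_tx = 58000000000 b/s × 1.76e-06 s = 102080 bits.

102100 bits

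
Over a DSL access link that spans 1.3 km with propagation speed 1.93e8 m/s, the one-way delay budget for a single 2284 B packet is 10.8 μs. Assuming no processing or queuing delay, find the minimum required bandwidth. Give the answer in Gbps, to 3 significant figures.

4.50 Gbps

L = 18272 bits.
Propagation delay = 1300 / 193000000 = 6.73575 μs.
Transmission budget = 10.8 − 6.73575 = 4.06425 μs.
R ≥ L / t_tx = 18272 bits / 4.06425e-06 s = 4.50 Gbps.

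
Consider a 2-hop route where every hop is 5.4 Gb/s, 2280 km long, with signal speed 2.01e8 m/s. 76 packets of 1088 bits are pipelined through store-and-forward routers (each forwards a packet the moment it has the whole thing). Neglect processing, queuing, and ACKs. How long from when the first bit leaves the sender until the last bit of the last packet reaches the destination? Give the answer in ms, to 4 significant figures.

Per-hop transmission t_tx = L/R = 1088/5400000000 = 0.000201481 ms.
Per-hop propagation t_prop = 2280000/2.01e+08 = 11.3433 ms.
Pipeline fill: first packet needs 2·t_tx to clear all hops; remaining 75 packets each add one t_tx.
Total = (2+76-1)·t_tx + 2·t_prop = 77·0.000201481 + 2·11.3433 = 22.70 ms.

22.70 ms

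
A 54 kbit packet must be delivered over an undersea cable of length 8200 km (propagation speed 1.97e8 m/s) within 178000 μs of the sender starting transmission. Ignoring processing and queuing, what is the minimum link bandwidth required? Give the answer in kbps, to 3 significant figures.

Propagation delay = 8200000 / 197000000 = 41624.4 μs.
Transmission budget = 178000 − 41624.4 = 136376 μs.
R ≥ L / t_tx = 54000 bits / 0.136376 s = 396 kbps.

396 kbps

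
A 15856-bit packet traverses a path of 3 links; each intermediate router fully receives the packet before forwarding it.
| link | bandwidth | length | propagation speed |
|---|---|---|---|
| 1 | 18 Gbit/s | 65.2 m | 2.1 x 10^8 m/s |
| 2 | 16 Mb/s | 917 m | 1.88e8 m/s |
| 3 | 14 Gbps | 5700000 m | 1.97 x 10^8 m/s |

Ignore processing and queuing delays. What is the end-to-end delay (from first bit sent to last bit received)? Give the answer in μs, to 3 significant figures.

Transmission delays (L/R per hop): 0.880889, 991, 1.13257 μs; sum = 993.013 μs.
Propagation delays (d/s per hop): 0.310476, 4.87766, 28934 μs; sum = 28939.2 μs.
End-to-end = 29900 μs.

29900 μs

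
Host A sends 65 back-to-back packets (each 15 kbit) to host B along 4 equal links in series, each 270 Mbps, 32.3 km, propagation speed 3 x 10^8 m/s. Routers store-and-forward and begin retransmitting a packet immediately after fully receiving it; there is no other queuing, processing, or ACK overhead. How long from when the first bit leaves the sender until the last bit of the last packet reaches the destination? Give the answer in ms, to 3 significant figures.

4.21 ms

Per-hop transmission t_tx = L/R = 15000/270000000 = 0.0555556 ms.
Per-hop propagation t_prop = 32300/300000000 = 0.107667 ms.
Pipeline fill: first packet needs 4·t_tx to clear all hops; remaining 64 packets each add one t_tx.
Total = (4+65-1)·t_tx + 4·t_prop = 68·0.0555556 + 4·0.107667 = 4.21 ms.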